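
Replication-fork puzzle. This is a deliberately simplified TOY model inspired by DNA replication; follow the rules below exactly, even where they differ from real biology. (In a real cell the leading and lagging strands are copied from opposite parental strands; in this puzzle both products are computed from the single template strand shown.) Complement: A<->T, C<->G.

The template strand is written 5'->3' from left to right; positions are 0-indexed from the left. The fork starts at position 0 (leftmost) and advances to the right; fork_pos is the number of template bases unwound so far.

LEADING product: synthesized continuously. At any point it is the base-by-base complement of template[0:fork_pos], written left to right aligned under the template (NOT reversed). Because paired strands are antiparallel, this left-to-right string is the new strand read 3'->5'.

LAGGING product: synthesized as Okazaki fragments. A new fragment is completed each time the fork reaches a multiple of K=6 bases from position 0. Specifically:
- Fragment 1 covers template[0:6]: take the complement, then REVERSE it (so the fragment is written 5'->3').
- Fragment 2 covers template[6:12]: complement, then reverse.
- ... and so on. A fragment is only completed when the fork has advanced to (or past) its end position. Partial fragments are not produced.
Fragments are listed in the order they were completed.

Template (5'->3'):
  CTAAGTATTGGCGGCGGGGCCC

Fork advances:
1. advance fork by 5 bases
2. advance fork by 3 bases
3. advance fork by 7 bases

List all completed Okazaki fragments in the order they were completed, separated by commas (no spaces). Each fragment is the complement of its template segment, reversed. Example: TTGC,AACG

Step 1: advance 5 -> fork_pos = 0 + 5 = 5. Next multiple of 6 is 6 (not reached); still 0 fragment(s).
Step 2: advance 3 -> fork_pos = 5 + 3 = 8. Reached multiple(s) of 6: 6 -> fragment 1 completed (1 total).
Step 3: advance 7 -> fork_pos = 8 + 7 = 15. Reached multiple(s) of 6: 12 -> fragment 2 completed (2 total).
Final fork_pos = 15, so 2 fragment(s) are complete. Build each: template segment -> complement -> reverse.
Fragment 1: template[0:6] = CTAAGT -> complement GATTCA -> reversed ACTTAG
Fragment 2: template[6:12] = ATTGGC -> complement TAACCG -> reversed GCCAAT

Answer: ACTTAG,GCCAAT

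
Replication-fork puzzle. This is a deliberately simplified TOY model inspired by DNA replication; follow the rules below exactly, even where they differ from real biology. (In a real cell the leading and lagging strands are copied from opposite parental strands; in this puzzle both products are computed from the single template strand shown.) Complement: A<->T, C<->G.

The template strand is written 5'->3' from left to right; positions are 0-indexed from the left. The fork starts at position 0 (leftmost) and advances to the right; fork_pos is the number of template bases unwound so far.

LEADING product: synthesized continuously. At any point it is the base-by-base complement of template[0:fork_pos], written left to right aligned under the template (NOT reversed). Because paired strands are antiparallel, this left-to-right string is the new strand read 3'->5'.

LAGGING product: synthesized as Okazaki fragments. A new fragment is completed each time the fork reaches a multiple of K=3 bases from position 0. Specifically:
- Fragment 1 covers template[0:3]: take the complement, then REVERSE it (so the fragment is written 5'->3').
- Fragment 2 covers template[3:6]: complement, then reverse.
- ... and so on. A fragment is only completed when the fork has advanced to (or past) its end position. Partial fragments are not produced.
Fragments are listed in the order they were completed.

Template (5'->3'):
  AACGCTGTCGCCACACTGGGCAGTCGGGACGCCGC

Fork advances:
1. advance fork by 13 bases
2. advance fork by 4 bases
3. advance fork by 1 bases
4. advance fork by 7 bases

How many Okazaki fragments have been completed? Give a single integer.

Answer: 8

Derivation:
Step 1: advance 13 -> fork_pos = 0 + 13 = 13. Reached multiple(s) of 3: 3, 6, 9, 12 -> fragments 1-4 completed (4 total).
Step 2: advance 4 -> fork_pos = 13 + 4 = 17. Reached multiple(s) of 3: 15 -> fragment 5 completed (5 total).
Step 3: advance 1 -> fork_pos = 17 + 1 = 18. Reached multiple(s) of 3: 18 -> fragment 6 completed (6 total).
Step 4: advance 7 -> fork_pos = 18 + 7 = 25. Reached multiple(s) of 3: 21, 24 -> fragments 7-8 completed (8 total).
Check: final fork_pos = 25; the multiples of 3 that are <= 25 are 3..24 -> 25 // 3 = 8 completed fragment(s).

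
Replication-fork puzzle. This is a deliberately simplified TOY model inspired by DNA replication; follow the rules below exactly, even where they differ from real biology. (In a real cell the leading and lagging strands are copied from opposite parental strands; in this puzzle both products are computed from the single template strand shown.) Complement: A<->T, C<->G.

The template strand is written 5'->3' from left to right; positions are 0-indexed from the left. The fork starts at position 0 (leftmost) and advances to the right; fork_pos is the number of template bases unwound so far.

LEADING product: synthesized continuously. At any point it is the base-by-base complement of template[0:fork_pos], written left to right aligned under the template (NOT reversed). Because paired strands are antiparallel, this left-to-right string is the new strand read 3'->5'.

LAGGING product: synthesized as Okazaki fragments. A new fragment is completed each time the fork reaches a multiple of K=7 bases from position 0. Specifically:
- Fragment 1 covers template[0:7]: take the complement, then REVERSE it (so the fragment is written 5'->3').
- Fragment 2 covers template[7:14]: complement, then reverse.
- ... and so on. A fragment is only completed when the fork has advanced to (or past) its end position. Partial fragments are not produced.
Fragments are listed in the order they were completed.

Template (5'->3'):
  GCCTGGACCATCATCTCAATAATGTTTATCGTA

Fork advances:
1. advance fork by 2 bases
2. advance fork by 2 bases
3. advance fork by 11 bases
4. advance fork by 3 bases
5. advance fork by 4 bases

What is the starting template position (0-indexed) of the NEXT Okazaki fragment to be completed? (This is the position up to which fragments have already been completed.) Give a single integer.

Answer: 21

Derivation:
Step 1: advance 2 -> fork_pos = 0 + 2 = 2. Next multiple of 7 is 7 (not reached); still 0 fragment(s).
Step 2: advance 2 -> fork_pos = 2 + 2 = 4. Next multiple of 7 is 7 (not reached); still 0 fragment(s).
Step 3: advance 11 -> fork_pos = 4 + 11 = 15. Reached multiple(s) of 7: 7, 14 -> fragments 1-2 completed (2 total).
Step 4: advance 3 -> fork_pos = 15 + 3 = 18. Next multiple of 7 is 21 (not reached); still 2 fragment(s).
Step 5: advance 4 -> fork_pos = 18 + 4 = 22. Reached multiple(s) of 7: 21 -> fragment 3 completed (3 total).
3 fragment(s) completed, covering template[0:21] (3 x 7 = 21). The next fragment, fragment 4, covers template[21:28], so it starts at position 21.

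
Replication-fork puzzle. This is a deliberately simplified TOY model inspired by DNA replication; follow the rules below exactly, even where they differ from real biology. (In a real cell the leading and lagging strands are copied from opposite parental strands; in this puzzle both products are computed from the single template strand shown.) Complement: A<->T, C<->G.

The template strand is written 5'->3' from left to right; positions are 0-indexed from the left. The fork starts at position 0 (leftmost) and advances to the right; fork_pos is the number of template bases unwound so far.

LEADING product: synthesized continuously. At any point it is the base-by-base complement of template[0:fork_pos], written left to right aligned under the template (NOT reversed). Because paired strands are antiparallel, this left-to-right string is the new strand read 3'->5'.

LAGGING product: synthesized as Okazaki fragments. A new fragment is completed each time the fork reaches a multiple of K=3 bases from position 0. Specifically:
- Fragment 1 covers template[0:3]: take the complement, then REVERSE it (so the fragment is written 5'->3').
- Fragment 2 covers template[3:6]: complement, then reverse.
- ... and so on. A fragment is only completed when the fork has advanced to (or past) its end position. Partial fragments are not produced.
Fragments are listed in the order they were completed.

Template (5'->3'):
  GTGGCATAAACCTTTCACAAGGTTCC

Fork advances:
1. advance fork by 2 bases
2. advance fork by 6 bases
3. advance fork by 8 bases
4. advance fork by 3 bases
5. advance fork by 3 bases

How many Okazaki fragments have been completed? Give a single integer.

Answer: 7

Derivation:
Step 1: advance 2 -> fork_pos = 0 + 2 = 2. Next multiple of 3 is 3 (not reached); still 0 fragment(s).
Step 2: advance 6 -> fork_pos = 2 + 6 = 8. Reached multiple(s) of 3: 3, 6 -> fragments 1-2 completed (2 total).
Step 3: advance 8 -> fork_pos = 8 + 8 = 16. Reached multiple(s) of 3: 9, 12, 15 -> fragments 3-5 completed (5 total).
Step 4: advance 3 -> fork_pos = 16 + 3 = 19. Reached multiple(s) of 3: 18 -> fragment 6 completed (6 total).
Step 5: advance 3 -> fork_pos = 19 + 3 = 22. Reached multiple(s) of 3: 21 -> fragment 7 completed (7 total).
Check: final fork_pos = 22; the multiples of 3 that are <= 22 are 3..21 -> 22 // 3 = 7 completed fragment(s).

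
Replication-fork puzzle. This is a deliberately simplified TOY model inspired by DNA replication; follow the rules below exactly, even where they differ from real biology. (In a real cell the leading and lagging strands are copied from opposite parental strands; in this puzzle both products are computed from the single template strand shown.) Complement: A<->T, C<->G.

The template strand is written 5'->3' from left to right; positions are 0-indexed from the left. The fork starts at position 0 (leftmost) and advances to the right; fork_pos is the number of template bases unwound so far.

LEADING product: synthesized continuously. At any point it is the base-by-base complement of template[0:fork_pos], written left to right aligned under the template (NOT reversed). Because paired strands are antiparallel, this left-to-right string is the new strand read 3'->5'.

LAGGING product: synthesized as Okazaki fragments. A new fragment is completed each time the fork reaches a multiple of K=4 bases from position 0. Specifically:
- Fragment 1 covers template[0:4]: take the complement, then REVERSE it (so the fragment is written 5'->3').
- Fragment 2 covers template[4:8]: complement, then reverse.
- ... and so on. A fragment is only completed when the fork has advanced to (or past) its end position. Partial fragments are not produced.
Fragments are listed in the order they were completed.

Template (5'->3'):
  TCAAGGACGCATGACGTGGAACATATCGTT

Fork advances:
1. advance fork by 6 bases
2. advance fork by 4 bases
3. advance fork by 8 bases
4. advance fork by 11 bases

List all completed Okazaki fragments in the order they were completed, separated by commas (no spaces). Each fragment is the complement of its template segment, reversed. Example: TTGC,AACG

Answer: TTGA,GTCC,ATGC,CGTC,TCCA,ATGT,CGAT

Derivation:
Step 1: advance 6 -> fork_pos = 0 + 6 = 6. Reached multiple(s) of 4: 4 -> fragment 1 completed (1 total).
Step 2: advance 4 -> fork_pos = 6 + 4 = 10. Reached multiple(s) of 4: 8 -> fragment 2 completed (2 total).
Step 3: advance 8 -> fork_pos = 10 + 8 = 18. Reached multiple(s) of 4: 12, 16 -> fragments 3-4 completed (4 total).
Step 4: advance 11 -> fork_pos = 18 + 11 = 29. Reached multiple(s) of 4: 20, 24, 28 -> fragments 5-7 completed (7 total).
Final fork_pos = 29, so 7 fragment(s) are complete. Build each: template segment -> complement -> reverse.
Fragment 1: template[0:4] = TCAA -> complement AGTT -> reversed TTGA
Fragment 2: template[4:8] = GGAC -> complement CCTG -> reversed GTCC
Fragment 3: template[8:12] = GCAT -> complement CGTA -> reversed ATGC
Fragment 4: template[12:16] = GACG -> complement CTGC -> reversed CGTC
Fragment 5: template[16:20] = TGGA -> complement ACCT -> reversed TCCA
Fragment 6: template[20:24] = ACAT -> complement TGTA -> reversed ATGT
Fragment 7: template[24:28] = ATCG -> complement TAGC -> reversed CGAT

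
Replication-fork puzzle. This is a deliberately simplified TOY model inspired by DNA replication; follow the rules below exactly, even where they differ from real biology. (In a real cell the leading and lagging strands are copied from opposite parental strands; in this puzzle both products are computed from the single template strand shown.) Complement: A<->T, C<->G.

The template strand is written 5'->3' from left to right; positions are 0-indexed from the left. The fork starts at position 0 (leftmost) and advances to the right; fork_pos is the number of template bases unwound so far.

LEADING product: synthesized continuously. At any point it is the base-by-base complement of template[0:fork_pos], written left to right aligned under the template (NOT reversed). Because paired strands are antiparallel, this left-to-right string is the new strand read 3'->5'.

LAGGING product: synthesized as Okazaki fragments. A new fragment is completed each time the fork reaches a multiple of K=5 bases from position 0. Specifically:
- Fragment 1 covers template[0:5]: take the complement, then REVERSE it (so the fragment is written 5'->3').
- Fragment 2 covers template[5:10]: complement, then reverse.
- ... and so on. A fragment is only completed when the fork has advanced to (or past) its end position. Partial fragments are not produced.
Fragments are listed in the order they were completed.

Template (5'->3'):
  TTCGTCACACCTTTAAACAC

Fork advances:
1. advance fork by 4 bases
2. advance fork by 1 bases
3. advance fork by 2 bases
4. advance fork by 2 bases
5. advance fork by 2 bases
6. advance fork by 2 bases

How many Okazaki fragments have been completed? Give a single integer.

Answer: 2

Derivation:
Step 1: advance 4 -> fork_pos = 0 + 4 = 4. Next multiple of 5 is 5 (not reached); still 0 fragment(s).
Step 2: advance 1 -> fork_pos = 4 + 1 = 5. Reached multiple(s) of 5: 5 -> fragment 1 completed (1 total).
Step 3: advance 2 -> fork_pos = 5 + 2 = 7. Next multiple of 5 is 10 (not reached); still 1 fragment(s).
Step 4: advance 2 -> fork_pos = 7 + 2 = 9. Next multiple of 5 is 10 (not reached); still 1 fragment(s).
Step 5: advance 2 -> fork_pos = 9 + 2 = 11. Reached multiple(s) of 5: 10 -> fragment 2 completed (2 total).
Step 6: advance 2 -> fork_pos = 11 + 2 = 13. Next multiple of 5 is 15 (not reached); still 2 fragment(s).
Check: final fork_pos = 13; the multiples of 5 that are <= 13 are 5..10 -> 13 // 5 = 2 completed fragment(s).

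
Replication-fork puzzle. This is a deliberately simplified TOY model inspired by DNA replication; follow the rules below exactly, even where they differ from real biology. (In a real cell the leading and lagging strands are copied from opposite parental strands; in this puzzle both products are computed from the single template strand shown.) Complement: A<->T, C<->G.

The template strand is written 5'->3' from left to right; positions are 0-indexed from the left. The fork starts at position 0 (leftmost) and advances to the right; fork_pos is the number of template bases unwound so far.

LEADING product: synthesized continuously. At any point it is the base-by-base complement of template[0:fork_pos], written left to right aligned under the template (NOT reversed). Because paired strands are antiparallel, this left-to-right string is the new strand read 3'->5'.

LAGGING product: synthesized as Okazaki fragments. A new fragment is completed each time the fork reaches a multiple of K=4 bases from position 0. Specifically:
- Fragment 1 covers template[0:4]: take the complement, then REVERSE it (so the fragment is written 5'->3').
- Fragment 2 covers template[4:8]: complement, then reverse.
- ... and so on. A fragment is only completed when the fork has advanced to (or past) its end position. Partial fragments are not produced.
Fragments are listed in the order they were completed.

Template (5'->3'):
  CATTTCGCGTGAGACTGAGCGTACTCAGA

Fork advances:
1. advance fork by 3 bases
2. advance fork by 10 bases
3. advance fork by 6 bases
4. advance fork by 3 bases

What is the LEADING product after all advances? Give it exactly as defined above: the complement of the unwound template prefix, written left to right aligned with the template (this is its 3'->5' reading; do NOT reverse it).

Step 1: advance 3 -> fork_pos = 0 + 3 = 3.
Step 2: advance 10 -> fork_pos = 3 + 10 = 13.
Step 3: advance 6 -> fork_pos = 13 + 6 = 19.
Step 4: advance 3 -> fork_pos = 19 + 3 = 22.
Unwound prefix: template[0:22] = CATTTCGCGTGAGACTGAGCGT
Complement it base by base (A<->T, C<->G), keeping left-to-right order:
  [0:5] CATTT -> GTAAA
  [5:10] CGCGT -> GCGCA
  [10:15] GAGAC -> CTCTG
  [15:20] TGAGC -> ACTCG
  [20:22] GT -> CA
Concatenate: GTAAAGCGCACTCTGACTCGCA (length 22; written aligned with the template, i.e. 3'->5').

Answer: GTAAAGCGCACTCTGACTCGCA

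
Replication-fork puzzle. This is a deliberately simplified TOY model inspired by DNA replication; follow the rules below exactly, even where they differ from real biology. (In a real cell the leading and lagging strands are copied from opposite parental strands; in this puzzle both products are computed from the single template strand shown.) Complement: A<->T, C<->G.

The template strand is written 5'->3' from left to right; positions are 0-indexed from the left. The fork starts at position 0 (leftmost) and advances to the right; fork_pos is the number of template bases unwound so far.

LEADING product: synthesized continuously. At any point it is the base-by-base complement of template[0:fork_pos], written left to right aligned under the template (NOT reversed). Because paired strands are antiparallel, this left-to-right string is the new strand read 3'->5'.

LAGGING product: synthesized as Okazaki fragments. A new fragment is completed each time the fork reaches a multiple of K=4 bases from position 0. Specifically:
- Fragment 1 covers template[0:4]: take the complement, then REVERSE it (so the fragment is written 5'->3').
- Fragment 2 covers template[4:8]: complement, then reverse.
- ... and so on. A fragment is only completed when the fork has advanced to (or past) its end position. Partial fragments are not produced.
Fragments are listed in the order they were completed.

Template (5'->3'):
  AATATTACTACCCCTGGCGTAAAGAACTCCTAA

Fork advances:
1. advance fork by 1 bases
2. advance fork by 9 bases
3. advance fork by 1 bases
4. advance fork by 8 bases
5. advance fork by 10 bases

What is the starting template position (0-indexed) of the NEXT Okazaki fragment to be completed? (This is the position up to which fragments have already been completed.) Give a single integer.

Step 1: advance 1 -> fork_pos = 0 + 1 = 1. Next multiple of 4 is 4 (not reached); still 0 fragment(s).
Step 2: advance 9 -> fork_pos = 1 + 9 = 10. Reached multiple(s) of 4: 4, 8 -> fragments 1-2 completed (2 total).
Step 3: advance 1 -> fork_pos = 10 + 1 = 11. Next multiple of 4 is 12 (not reached); still 2 fragment(s).
Step 4: advance 8 -> fork_pos = 11 + 8 = 19. Reached multiple(s) of 4: 12, 16 -> fragments 3-4 completed (4 total).
Step 5: advance 10 -> fork_pos = 19 + 10 = 29. Reached multiple(s) of 4: 20, 24, 28 -> fragments 5-7 completed (7 total).
7 fragment(s) completed, covering template[0:28] (7 x 4 = 28). The next fragment, fragment 8, covers template[28:32], so it starts at position 28.

Answer: 28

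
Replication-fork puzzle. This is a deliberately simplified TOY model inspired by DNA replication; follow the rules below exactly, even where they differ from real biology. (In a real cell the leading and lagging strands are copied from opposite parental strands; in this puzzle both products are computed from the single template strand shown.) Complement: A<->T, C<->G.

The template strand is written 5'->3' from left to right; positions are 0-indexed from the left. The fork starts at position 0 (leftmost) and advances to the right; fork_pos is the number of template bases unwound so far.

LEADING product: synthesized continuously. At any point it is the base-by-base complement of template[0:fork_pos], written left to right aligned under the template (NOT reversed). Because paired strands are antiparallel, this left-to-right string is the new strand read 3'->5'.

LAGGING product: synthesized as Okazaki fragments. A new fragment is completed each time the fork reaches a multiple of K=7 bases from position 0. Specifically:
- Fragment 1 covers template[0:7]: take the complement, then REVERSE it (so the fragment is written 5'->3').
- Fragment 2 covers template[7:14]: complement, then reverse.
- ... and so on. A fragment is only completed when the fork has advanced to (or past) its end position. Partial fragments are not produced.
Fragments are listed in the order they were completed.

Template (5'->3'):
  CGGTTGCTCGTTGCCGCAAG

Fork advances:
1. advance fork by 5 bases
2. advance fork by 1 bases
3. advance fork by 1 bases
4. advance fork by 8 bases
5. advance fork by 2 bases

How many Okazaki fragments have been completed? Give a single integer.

Answer: 2

Derivation:
Step 1: advance 5 -> fork_pos = 0 + 5 = 5. Next multiple of 7 is 7 (not reached); still 0 fragment(s).
Step 2: advance 1 -> fork_pos = 5 + 1 = 6. Next multiple of 7 is 7 (not reached); still 0 fragment(s).
Step 3: advance 1 -> fork_pos = 6 + 1 = 7. Reached multiple(s) of 7: 7 -> fragment 1 completed (1 total).
Step 4: advance 8 -> fork_pos = 7 + 8 = 15. Reached multiple(s) of 7: 14 -> fragment 2 completed (2 total).
Step 5: advance 2 -> fork_pos = 15 + 2 = 17. Next multiple of 7 is 21 (not reached); still 2 fragment(s).
Check: final fork_pos = 17; the multiples of 7 that are <= 17 are 7..14 -> 17 // 7 = 2 completed fragment(s).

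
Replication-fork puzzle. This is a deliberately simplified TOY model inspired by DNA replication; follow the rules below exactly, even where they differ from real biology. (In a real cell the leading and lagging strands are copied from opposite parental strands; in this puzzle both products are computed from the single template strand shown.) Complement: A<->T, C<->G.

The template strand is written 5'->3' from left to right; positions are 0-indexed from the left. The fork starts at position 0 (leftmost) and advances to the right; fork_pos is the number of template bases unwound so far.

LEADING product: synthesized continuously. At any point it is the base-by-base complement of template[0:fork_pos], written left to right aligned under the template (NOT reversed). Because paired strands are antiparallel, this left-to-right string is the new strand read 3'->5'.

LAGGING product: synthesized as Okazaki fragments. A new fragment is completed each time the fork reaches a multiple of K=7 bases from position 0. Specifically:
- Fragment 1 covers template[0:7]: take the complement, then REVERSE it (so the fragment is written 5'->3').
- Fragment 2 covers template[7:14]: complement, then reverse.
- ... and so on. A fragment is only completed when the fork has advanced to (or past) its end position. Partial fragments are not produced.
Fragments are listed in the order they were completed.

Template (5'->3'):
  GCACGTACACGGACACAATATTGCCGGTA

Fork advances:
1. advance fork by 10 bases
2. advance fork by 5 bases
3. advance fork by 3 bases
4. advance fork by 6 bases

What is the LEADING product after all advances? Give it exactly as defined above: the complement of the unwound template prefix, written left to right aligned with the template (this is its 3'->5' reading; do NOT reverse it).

Answer: CGTGCATGTGCCTGTGTTATAACG

Derivation:
Step 1: advance 10 -> fork_pos = 0 + 10 = 10.
Step 2: advance 5 -> fork_pos = 10 + 5 = 15.
Step 3: advance 3 -> fork_pos = 15 + 3 = 18.
Step 4: advance 6 -> fork_pos = 18 + 6 = 24.
Unwound prefix: template[0:24] = GCACGTACACGGACACAATATTGC
Complement it base by base (A<->T, C<->G), keeping left-to-right order:
  [0:5] GCACG -> CGTGC
  [5:10] TACAC -> ATGTG
  [10:15] GGACA -> CCTGT
  [15:20] CAATA -> GTTAT
  [20:24] TTGC -> AACG
Concatenate: CGTGCATGTGCCTGTGTTATAACG (length 24; written aligned with the template, i.e. 3'->5').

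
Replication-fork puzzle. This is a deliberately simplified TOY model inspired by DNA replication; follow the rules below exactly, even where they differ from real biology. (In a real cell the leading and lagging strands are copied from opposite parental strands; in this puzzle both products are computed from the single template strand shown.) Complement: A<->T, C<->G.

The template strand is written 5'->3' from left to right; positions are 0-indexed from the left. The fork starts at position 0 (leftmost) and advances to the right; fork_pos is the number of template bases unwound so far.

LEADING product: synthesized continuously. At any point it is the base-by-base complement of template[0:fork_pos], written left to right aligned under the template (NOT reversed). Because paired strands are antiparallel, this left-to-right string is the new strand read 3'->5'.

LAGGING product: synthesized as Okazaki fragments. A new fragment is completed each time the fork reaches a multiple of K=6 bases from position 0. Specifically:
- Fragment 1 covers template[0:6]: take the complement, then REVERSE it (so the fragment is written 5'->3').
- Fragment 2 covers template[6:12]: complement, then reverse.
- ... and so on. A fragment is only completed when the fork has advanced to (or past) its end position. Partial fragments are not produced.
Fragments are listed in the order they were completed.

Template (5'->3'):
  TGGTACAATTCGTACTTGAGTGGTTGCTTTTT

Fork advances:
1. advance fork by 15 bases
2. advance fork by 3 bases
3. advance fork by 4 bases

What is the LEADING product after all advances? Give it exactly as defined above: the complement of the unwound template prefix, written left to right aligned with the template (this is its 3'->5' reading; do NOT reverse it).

Step 1: advance 15 -> fork_pos = 0 + 15 = 15.
Step 2: advance 3 -> fork_pos = 15 + 3 = 18.
Step 3: advance 4 -> fork_pos = 18 + 4 = 22.
Unwound prefix: template[0:22] = TGGTACAATTCGTACTTGAGTG
Complement it base by base (A<->T, C<->G), keeping left-to-right order:
  [0:5] TGGTA -> ACCAT
  [5:10] CAATT -> GTTAA
  [10:15] CGTAC -> GCATG
  [15:20] TTGAG -> AACTC
  [20:22] TG -> AC
Concatenate: ACCATGTTAAGCATGAACTCAC (length 22; written aligned with the template, i.e. 3'->5').

Answer: ACCATGTTAAGCATGAACTCAC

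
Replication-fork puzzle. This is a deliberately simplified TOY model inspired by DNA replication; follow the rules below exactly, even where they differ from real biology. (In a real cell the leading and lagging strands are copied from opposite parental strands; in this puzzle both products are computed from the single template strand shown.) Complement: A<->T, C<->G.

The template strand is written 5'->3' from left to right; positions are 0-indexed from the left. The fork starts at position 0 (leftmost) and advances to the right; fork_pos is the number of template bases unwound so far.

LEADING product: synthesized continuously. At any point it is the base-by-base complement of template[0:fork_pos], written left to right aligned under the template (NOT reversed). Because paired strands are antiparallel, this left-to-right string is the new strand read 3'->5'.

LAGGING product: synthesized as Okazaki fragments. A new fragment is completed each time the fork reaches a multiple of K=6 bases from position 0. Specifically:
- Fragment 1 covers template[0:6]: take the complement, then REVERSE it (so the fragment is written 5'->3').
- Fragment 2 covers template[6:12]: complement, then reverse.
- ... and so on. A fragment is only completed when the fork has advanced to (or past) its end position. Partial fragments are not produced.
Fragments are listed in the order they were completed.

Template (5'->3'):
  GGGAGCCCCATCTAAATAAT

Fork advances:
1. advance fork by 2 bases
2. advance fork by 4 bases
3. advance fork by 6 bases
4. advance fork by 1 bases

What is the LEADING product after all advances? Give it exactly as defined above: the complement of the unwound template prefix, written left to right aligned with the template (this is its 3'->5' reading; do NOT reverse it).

Answer: CCCTCGGGGTAGA

Derivation:
Step 1: advance 2 -> fork_pos = 0 + 2 = 2.
Step 2: advance 4 -> fork_pos = 2 + 4 = 6.
Step 3: advance 6 -> fork_pos = 6 + 6 = 12.
Step 4: advance 1 -> fork_pos = 12 + 1 = 13.
Unwound prefix: template[0:13] = GGGAGCCCCATCT
Complement it base by base (A<->T, C<->G), keeping left-to-right order:
  [0:5] GGGAG -> CCCTC
  [5:10] CCCCA -> GGGGT
  [10:13] TCT -> AGA
Concatenate: CCCTCGGGGTAGA (length 13; written aligned with the template, i.e. 3'->5').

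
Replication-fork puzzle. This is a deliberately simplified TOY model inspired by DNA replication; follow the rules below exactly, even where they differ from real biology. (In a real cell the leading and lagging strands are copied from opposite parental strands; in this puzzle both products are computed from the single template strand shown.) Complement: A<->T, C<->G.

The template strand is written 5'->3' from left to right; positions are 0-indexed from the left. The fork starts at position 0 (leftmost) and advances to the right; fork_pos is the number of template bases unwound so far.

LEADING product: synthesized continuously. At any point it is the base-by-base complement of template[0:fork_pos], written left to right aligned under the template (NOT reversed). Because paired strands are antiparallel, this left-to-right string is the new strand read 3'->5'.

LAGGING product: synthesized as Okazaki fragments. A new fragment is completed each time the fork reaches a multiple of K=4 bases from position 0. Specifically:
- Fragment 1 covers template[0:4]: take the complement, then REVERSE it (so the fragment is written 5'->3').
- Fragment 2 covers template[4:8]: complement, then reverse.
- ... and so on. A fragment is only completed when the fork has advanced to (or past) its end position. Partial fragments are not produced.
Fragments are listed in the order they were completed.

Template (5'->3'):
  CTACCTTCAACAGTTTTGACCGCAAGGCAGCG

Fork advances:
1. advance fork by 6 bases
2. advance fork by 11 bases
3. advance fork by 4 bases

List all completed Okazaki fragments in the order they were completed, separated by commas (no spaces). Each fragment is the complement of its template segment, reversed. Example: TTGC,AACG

Answer: GTAG,GAAG,TGTT,AAAC,GTCA

Derivation:
Step 1: advance 6 -> fork_pos = 0 + 6 = 6. Reached multiple(s) of 4: 4 -> fragment 1 completed (1 total).
Step 2: advance 11 -> fork_pos = 6 + 11 = 17. Reached multiple(s) of 4: 8, 12, 16 -> fragments 2-4 completed (4 total).
Step 3: advance 4 -> fork_pos = 17 + 4 = 21. Reached multiple(s) of 4: 20 -> fragment 5 completed (5 total).
Final fork_pos = 21, so 5 fragment(s) are complete. Build each: template segment -> complement -> reverse.
Fragment 1: template[0:4] = CTAC -> complement GATG -> reversed GTAG
Fragment 2: template[4:8] = CTTC -> complement GAAG -> reversed GAAG
Fragment 3: template[8:12] = AACA -> complement TTGT -> reversed TGTT
Fragment 4: template[12:16] = GTTT -> complement CAAA -> reversed AAAC
Fragment 5: template[16:20] = TGAC -> complement ACTG -> reversed GTCA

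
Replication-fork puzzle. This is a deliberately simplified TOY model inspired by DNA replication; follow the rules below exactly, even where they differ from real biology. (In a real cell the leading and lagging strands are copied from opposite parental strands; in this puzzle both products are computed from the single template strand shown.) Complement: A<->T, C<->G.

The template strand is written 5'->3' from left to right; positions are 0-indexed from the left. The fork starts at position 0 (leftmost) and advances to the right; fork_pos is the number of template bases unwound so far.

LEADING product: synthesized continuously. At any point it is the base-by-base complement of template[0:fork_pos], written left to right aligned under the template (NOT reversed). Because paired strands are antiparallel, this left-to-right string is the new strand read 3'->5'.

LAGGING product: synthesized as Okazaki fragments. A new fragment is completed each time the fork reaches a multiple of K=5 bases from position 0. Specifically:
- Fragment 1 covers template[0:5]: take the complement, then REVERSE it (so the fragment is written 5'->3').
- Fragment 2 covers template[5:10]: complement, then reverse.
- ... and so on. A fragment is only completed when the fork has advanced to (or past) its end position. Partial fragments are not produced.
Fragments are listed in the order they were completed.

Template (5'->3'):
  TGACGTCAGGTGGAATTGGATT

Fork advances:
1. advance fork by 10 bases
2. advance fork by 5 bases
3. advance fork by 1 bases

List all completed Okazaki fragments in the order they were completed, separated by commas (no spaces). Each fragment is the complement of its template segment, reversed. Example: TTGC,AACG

Step 1: advance 10 -> fork_pos = 0 + 10 = 10. Reached multiple(s) of 5: 5, 10 -> fragments 1-2 completed (2 total).
Step 2: advance 5 -> fork_pos = 10 + 5 = 15. Reached multiple(s) of 5: 15 -> fragment 3 completed (3 total).
Step 3: advance 1 -> fork_pos = 15 + 1 = 16. Next multiple of 5 is 20 (not reached); still 3 fragment(s).
Final fork_pos = 16, so 3 fragment(s) are complete. Build each: template segment -> complement -> reverse.
Fragment 1: template[0:5] = TGACG -> complement ACTGC -> reversed CGTCA
Fragment 2: template[5:10] = TCAGG -> complement AGTCC -> reversed CCTGA
Fragment 3: template[10:15] = TGGAA -> complement ACCTT -> reversed TTCCA

Answer: CGTCA,CCTGA,TTCCA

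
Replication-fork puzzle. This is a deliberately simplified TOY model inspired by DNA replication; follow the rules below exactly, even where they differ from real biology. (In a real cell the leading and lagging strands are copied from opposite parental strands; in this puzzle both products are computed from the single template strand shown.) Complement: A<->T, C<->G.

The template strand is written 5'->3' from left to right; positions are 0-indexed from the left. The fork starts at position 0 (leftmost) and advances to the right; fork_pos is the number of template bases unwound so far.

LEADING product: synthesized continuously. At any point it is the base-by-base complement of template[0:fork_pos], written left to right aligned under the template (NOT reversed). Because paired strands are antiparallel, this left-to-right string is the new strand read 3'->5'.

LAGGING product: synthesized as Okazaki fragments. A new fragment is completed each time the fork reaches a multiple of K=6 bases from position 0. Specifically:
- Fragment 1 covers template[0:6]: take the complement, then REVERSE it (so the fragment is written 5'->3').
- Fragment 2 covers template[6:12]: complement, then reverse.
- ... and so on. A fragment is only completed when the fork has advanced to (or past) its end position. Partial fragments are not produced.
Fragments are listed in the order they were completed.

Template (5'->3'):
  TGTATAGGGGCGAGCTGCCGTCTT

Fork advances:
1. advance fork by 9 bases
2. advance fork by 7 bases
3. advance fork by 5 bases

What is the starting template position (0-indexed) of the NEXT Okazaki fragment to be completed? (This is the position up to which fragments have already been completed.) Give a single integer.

Step 1: advance 9 -> fork_pos = 0 + 9 = 9. Reached multiple(s) of 6: 6 -> fragment 1 completed (1 total).
Step 2: advance 7 -> fork_pos = 9 + 7 = 16. Reached multiple(s) of 6: 12 -> fragment 2 completed (2 total).
Step 3: advance 5 -> fork_pos = 16 + 5 = 21. Reached multiple(s) of 6: 18 -> fragment 3 completed (3 total).
3 fragment(s) completed, covering template[0:18] (3 x 6 = 18). The next fragment, fragment 4, covers template[18:24], so it starts at position 18.

Answer: 18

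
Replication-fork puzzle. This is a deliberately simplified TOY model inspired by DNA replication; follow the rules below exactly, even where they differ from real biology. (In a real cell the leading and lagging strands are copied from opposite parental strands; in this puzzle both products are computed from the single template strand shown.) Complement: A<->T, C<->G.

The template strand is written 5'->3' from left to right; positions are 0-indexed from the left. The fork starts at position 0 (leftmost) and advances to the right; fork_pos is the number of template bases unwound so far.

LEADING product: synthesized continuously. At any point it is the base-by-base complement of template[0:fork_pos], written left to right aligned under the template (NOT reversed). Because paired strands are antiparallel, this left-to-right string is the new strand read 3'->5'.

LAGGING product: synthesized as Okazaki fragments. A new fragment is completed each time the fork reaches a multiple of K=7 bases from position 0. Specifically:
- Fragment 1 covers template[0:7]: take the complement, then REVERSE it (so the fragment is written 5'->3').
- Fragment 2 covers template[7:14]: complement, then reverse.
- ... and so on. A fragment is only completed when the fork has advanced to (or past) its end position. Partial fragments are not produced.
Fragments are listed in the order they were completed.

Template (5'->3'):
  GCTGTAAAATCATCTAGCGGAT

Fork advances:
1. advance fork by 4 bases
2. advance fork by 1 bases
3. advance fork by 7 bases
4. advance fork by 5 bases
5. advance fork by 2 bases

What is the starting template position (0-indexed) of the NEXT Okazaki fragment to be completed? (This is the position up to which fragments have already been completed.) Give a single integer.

Answer: 14

Derivation:
Step 1: advance 4 -> fork_pos = 0 + 4 = 4. Next multiple of 7 is 7 (not reached); still 0 fragment(s).
Step 2: advance 1 -> fork_pos = 4 + 1 = 5. Next multiple of 7 is 7 (not reached); still 0 fragment(s).
Step 3: advance 7 -> fork_pos = 5 + 7 = 12. Reached multiple(s) of 7: 7 -> fragment 1 completed (1 total).
Step 4: advance 5 -> fork_pos = 12 + 5 = 17. Reached multiple(s) of 7: 14 -> fragment 2 completed (2 total).
Step 5: advance 2 -> fork_pos = 17 + 2 = 19. Next multiple of 7 is 21 (not reached); still 2 fragment(s).
2 fragment(s) completed, covering template[0:14] (2 x 7 = 14). The next fragment, fragment 3, covers template[14:21], so it starts at position 14.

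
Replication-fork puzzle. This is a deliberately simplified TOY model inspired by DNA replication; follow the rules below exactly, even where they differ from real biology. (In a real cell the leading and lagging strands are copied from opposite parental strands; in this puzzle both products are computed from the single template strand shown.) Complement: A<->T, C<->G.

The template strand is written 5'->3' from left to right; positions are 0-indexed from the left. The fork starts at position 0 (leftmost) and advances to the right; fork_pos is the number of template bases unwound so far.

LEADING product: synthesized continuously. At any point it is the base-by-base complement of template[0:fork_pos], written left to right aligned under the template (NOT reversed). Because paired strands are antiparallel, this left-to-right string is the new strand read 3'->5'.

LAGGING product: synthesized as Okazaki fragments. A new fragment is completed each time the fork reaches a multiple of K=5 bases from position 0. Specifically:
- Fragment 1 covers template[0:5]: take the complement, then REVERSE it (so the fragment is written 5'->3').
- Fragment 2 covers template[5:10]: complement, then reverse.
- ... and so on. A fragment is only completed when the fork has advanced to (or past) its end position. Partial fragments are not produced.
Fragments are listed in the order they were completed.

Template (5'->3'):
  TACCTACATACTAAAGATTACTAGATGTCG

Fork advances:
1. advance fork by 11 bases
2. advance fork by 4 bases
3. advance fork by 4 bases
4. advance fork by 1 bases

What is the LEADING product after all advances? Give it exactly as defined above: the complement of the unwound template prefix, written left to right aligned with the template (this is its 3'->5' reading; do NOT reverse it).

Answer: ATGGATGTATGATTTCTAAT

Derivation:
Step 1: advance 11 -> fork_pos = 0 + 11 = 11.
Step 2: advance 4 -> fork_pos = 11 + 4 = 15.
Step 3: advance 4 -> fork_pos = 15 + 4 = 19.
Step 4: advance 1 -> fork_pos = 19 + 1 = 20.
Unwound prefix: template[0:20] = TACCTACATACTAAAGATTA
Complement it base by base (A<->T, C<->G), keeping left-to-right order:
  [0:5] TACCT -> ATGGA
  [5:10] ACATA -> TGTAT
  [10:15] CTAAA -> GATTT
  [15:20] GATTA -> CTAAT
Concatenate: ATGGATGTATGATTTCTAAT (length 20; written aligned with the template, i.e. 3'->5').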